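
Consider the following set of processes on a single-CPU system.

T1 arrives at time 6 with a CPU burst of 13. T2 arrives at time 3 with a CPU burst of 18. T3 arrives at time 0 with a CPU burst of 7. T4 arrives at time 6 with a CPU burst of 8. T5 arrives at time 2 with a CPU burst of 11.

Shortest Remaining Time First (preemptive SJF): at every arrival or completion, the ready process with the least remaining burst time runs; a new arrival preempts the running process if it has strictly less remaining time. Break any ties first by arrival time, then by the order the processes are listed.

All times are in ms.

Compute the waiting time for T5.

13

Schedule: | T3 0-7 | T4 7-15 | T5 15-26 | T1 26-39 | T2 39-57 |
Completion: T1=39  T2=57  T3=7  T4=15  T5=26
Turnaround (C−A): T1=33  T2=54  T3=7  T4=9  T5=24
Waiting(T5) = turnaround − burst = 24 − 11 = 13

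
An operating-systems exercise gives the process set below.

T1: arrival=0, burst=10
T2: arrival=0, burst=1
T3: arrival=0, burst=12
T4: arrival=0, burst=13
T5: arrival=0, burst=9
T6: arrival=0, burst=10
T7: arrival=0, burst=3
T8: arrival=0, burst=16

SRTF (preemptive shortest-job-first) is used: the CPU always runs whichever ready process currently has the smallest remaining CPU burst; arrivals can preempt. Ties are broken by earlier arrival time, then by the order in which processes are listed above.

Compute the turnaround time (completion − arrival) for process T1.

Timeline: | T2 0-1 | T7 1-4 | T5 4-13 | T1 13-23 | T6 23-33 | T3 33-45 | T4 45-58 | T8 58-74 |
Completion: T1=23  T2=1  T3=45  T4=58  T5=13  T6=33  T7=4  T8=74
Turnaround(T1) = completion − arrival = 23 − 0 = 23

23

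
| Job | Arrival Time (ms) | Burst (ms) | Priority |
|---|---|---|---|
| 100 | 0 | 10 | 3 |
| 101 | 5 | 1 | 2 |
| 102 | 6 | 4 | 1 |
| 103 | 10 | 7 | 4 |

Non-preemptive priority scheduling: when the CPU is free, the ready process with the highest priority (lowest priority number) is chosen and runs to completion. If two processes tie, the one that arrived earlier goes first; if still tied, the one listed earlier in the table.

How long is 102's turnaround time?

Gantt: | 100 0-10 | 102 10-14 | 101 14-15 | 103 15-22 |
Completion: 100=10  101=15  102=14  103=22
Turnaround (C−A): 100=10  101=10  102=8  103=12
Turnaround(102) = completion − arrival = 14 − 6 = 8

8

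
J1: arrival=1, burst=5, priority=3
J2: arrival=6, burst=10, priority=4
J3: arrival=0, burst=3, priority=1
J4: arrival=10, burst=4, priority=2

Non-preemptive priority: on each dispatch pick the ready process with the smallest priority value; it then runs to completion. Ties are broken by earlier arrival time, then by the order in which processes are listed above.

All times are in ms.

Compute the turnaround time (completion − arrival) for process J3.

3

Timeline: | J3 0-3 | J1 3-8 | J2 8-18 | J4 18-22 |
Completion: J1=8  J2=18  J3=3  J4=22
Turnaround(J3) = completion − arrival = 3 − 0 = 3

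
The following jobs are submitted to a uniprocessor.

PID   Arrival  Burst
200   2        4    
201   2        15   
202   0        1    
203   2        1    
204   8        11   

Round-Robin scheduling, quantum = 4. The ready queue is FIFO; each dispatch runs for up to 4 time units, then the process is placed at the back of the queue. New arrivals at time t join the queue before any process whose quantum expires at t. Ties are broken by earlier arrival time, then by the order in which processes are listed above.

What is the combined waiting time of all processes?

Gantt: | 202 0-1 | idle 1-2 | 200 2-6 | 201 6-10 | 203 10-11 | 204 11-15 | 201 15-19 | 204 19-23 | 201 23-27 | 204 27-30 | 201 30-33 |
Completion: 200=6  201=33  202=1  203=11  204=30
Turnaround (C−A): 200=4  201=31  202=1  203=9  204=22
Waiting = turnaround − burst: 200=0, 201=16, 202=0, 203=8, 204=11
Total waiting = 0 + 16 + 0 + 8 + 11 = 35

35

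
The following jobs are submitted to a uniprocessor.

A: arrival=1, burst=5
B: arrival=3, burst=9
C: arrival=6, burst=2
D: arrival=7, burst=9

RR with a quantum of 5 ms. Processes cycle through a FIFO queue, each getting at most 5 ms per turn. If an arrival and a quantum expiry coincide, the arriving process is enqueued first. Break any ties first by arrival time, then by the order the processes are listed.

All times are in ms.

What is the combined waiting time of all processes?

25

Gantt: | idle 0-1 | A 1-6 | B 6-11 | C 11-13 | D 13-18 | B 18-22 | D 22-26 |
Completion: A=6  B=22  C=13  D=26
Turnaround (C−A): A=5  B=19  C=7  D=19
Waiting = turnaround − burst: A=0, B=10, C=5, D=10
Total waiting = 0 + 10 + 5 + 10 = 25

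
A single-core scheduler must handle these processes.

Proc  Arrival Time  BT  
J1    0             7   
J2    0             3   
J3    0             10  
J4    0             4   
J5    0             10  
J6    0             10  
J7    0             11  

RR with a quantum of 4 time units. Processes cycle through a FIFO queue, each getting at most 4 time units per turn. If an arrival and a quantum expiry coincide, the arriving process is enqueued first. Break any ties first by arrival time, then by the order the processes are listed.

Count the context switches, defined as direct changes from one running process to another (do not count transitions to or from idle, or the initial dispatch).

Gantt: | J1 0-4 | J2 4-7 | J3 7-11 | J4 11-15 | J5 15-19 | J6 19-23 | J7 23-27 | J1 27-30 | J3 30-34 | J5 34-38 | J6 38-42 | J7 42-46 | J3 46-48 | J5 48-50 | J6 50-52 | J7 52-55 |
Completion: J1=30  J2=7  J3=48  J4=15  J5=50  J6=52  J7=55
Turnaround (C−A): J1=30  J2=7  J3=48  J4=15  J5=50  J6=52  J7=55

15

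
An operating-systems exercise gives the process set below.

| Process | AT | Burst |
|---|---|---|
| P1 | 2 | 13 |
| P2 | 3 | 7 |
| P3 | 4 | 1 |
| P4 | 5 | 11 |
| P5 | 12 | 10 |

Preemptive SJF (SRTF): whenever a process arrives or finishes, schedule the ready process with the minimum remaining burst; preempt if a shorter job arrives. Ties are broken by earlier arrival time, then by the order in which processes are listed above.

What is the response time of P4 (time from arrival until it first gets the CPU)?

Schedule: | idle 0-2 | P1 2-3 | P2 3-4 | P3 4-5 | P2 5-11 | P4 11-22 | P5 22-32 | P1 32-44 |
Completion: P1=44  P2=11  P3=5  P4=22  P5=32
Turnaround (C−A): P1=42  P2=8  P3=1  P4=17  P5=20
Response(P4) = first start − arrival = 11 − 5 = 6

6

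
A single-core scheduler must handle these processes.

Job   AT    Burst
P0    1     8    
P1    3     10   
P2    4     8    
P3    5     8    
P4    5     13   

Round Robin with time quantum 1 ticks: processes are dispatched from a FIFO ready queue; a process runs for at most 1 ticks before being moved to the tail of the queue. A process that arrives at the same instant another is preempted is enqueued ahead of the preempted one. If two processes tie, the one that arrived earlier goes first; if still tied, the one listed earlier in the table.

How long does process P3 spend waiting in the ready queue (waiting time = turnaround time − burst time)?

28

Schedule: | idle 0-1 | P0 1-3 | P1 3-4 | P0 4-5 | P2 5-6 | P1 6-7 | P3 7-8 | P4 8-9 | P0 9-10 | P2 10-11 | P1 11-12 | P3 12-13 | P4 13-14 | P0 14-15 | P2 15-16 | P1 16-17 | P3 17-18 | P4 18-19 | P0 19-20 | P2 20-21 | P1 21-22 | P3 22-23 | P4 23-24 | P0 24-25 | P2 25-26 | P1 26-27 | P3 27-28 | P4 28-29 | P0 29-30 | P2 30-31 | P1 31-32 | P3 32-33 | P4 33-34 | P2 34-35 | P1 35-36 | P3 36-37 | P4 37-38 | P2 38-39 | P1 39-40 | P3 40-41 | P4 41-42 | P1 42-43 | P4 43-48 |
Completion: P0=30  P1=43  P2=39  P3=41  P4=48
Turnaround (C−A): P0=29  P1=40  P2=35  P3=36  P4=43
Waiting(P3) = turnaround − burst = 36 − 8 = 28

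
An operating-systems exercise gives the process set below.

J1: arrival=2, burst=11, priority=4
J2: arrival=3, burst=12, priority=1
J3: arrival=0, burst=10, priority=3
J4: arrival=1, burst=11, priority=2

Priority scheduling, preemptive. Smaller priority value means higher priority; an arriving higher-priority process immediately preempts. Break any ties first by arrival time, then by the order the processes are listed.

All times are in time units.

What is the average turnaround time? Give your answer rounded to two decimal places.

Timeline: | J3 0-1 | J4 1-3 | J2 3-15 | J4 15-24 | J3 24-33 | J1 33-44 |
Completion: J1=44  J2=15  J3=33  J4=24
Turnaround (C−A): J1=42  J2=12  J3=33  J4=23
Turnaround times: J1=42, J2=12, J3=33, J4=23
Average turnaround = (42+12+33+23) / 4 = 110/4 = 27.50

27.50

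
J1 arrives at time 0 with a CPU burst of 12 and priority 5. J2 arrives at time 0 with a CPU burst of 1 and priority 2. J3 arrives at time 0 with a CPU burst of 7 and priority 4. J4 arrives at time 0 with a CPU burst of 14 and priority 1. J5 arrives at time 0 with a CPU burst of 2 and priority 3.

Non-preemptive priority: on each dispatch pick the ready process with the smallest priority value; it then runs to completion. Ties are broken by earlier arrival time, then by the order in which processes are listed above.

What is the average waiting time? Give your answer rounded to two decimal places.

Schedule: | J4 0-14 | J2 14-15 | J5 15-17 | J3 17-24 | J1 24-36 |
Completion: J1=36  J2=15  J3=24  J4=14  J5=17
Turnaround (C−A): J1=36  J2=15  J3=24  J4=14  J5=17
Waiting times: J1=24, J2=14, J3=17, J4=0, J5=15
Average waiting = (24+14+17+0+15) / 5 = 70/5 = 14.00

14.00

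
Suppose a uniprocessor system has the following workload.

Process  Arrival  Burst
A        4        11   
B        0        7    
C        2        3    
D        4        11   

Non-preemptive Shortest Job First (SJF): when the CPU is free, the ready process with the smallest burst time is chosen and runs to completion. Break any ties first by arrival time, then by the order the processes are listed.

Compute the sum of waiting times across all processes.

28

Timeline: | B 0-7 | C 7-10 | A 10-21 | D 21-32 |
Completion: A=21  B=7  C=10  D=32
Waiting = turnaround − burst: A=6, B=0, C=5, D=17
Total waiting = 6 + 0 + 5 + 17 = 28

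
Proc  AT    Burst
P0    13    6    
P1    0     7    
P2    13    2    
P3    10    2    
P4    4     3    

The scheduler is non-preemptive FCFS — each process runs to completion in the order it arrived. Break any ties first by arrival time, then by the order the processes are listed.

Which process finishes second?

P4

Gantt: | P1 0-7 | P4 7-10 | P3 10-12 | idle 12-13 | P0 13-19 | P2 19-21 |
Completion: P0=19  P1=7  P2=21  P3=12  P4=10
Turnaround (C−A): P0=6  P1=7  P2=8  P3=2  P4=6
Finish order: P1 → P4 → P3 → P0 → P2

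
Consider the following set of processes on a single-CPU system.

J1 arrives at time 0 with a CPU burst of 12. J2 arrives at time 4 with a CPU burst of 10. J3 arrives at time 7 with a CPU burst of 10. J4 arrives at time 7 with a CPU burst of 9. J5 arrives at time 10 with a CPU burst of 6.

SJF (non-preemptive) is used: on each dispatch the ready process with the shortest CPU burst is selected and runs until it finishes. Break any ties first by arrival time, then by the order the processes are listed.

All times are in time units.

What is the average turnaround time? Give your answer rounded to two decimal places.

22.60

Gantt: | J1 0-12 | J5 12-18 | J4 18-27 | J2 27-37 | J3 37-47 |
Completion: J1=12  J2=37  J3=47  J4=27  J5=18
Turnaround (C−A): J1=12  J2=33  J3=40  J4=20  J5=8
Turnaround times: J1=12, J2=33, J3=40, J4=20, J5=8
Average turnaround = (12+33+40+20+8) / 5 = 113/5 = 22.60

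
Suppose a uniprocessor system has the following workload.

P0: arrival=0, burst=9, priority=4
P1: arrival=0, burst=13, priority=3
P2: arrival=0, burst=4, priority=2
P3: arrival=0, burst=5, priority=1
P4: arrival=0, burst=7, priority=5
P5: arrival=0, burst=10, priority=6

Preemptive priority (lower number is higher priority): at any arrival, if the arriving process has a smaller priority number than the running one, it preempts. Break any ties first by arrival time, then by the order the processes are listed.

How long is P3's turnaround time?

Schedule: | P3 0-5 | P2 5-9 | P1 9-22 | P0 22-31 | P4 31-38 | P5 38-48 |
Completion: P0=31  P1=22  P2=9  P3=5  P4=38  P5=48
Turnaround (C−A): P0=31  P1=22  P2=9  P3=5  P4=38  P5=48
Turnaround(P3) = completion − arrival = 5 − 0 = 5

5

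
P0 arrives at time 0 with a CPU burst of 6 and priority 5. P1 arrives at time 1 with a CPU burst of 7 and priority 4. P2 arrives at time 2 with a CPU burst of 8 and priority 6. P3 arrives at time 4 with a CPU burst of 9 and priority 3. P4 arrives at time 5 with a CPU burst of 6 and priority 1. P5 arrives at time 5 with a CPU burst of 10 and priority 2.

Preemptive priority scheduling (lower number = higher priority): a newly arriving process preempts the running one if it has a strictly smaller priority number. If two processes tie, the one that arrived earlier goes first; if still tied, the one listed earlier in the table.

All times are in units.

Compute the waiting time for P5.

6

Timeline: | P0 0-1 | P1 1-4 | P3 4-5 | P4 5-11 | P5 11-21 | P3 21-29 | P1 29-33 | P0 33-38 | P2 38-46 |
Completion: P0=38  P1=33  P2=46  P3=29  P4=11  P5=21
Waiting(P5) = turnaround − burst = 16 − 10 = 6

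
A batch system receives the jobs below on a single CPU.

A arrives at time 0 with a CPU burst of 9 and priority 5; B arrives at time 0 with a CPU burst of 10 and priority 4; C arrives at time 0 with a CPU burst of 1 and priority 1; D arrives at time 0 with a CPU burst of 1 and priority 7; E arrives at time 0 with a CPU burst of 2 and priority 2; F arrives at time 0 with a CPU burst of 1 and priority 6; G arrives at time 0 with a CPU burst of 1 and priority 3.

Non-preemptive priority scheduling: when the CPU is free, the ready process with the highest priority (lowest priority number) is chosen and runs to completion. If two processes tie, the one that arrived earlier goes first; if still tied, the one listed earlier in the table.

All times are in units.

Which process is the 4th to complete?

Schedule: | C 0-1 | E 1-3 | G 3-4 | B 4-14 | A 14-23 | F 23-24 | D 24-25 |
Completion: A=23  B=14  C=1  D=25  E=3  F=24  G=4
Turnaround (C−A): A=23  B=14  C=1  D=25  E=3  F=24  G=4
Finish order: C → E → G → B → A → F → D

B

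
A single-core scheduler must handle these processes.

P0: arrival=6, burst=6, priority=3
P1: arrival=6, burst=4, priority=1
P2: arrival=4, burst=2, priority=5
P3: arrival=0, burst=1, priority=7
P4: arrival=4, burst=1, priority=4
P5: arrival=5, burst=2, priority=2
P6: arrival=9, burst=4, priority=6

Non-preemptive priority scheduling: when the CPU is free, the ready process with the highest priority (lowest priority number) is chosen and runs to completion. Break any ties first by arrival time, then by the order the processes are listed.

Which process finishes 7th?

Timeline: | P3 0-1 | idle 1-4 | P4 4-5 | P5 5-7 | P1 7-11 | P0 11-17 | P2 17-19 | P6 19-23 |
Completion: P0=17  P1=11  P2=19  P3=1  P4=5  P5=7  P6=23
Finish order: P3 → P4 → P5 → P1 → P0 → P2 → P6

P6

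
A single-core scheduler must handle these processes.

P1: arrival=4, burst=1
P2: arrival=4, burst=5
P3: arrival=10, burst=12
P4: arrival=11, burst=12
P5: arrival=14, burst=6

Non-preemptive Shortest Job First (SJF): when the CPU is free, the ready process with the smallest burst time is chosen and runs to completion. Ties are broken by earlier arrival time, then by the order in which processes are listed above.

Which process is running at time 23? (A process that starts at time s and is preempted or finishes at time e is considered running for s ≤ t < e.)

Timeline: | idle 0-4 | P1 4-5 | P2 5-10 | P3 10-22 | P5 22-28 | P4 28-40 |
Completion: P1=5  P2=10  P3=22  P4=40  P5=28
Turnaround (C−A): P1=1  P2=6  P3=12  P4=29  P5=14

P5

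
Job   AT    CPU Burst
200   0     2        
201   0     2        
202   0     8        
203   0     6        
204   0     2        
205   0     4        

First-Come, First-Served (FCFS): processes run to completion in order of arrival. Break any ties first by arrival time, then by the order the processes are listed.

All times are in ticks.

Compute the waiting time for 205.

Timeline: | 200 0-2 | 201 2-4 | 202 4-12 | 203 12-18 | 204 18-20 | 205 20-24 |
Completion: 200=2  201=4  202=12  203=18  204=20  205=24
Turnaround (C−A): 200=2  201=4  202=12  203=18  204=20  205=24
Waiting(205) = turnaround − burst = 24 − 4 = 20

20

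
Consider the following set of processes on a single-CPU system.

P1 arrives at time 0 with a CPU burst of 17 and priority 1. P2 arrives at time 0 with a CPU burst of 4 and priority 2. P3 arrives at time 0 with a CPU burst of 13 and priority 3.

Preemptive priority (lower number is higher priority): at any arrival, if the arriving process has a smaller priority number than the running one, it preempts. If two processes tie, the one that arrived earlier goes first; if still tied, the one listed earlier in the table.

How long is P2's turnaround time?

Gantt: | P1 0-17 | P2 17-21 | P3 21-34 |
Completion: P1=17  P2=21  P3=34
Turnaround (C−A): P1=17  P2=21  P3=34
Turnaround(P2) = completion − arrival = 21 − 0 = 21

21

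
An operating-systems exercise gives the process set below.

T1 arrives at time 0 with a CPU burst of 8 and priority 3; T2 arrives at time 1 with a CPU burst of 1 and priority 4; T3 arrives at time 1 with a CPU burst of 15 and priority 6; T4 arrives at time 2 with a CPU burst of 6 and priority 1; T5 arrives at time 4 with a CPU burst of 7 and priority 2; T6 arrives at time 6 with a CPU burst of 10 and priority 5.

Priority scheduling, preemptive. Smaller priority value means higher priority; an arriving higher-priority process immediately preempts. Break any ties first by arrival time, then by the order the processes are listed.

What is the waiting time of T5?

4

Gantt: | T1 0-2 | T4 2-8 | T5 8-15 | T1 15-21 | T2 21-22 | T6 22-32 | T3 32-47 |
Completion: T1=21  T2=22  T3=47  T4=8  T5=15  T6=32
Turnaround (C−A): T1=21  T2=21  T3=46  T4=6  T5=11  T6=26
Waiting(T5) = turnaround − burst = 11 − 7 = 4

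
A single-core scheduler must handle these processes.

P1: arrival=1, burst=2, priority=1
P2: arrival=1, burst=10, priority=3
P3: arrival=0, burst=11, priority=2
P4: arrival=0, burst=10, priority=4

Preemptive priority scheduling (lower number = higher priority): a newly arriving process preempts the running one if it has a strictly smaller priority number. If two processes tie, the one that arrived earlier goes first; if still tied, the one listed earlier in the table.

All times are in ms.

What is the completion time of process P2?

Schedule: | P3 0-1 | P1 1-3 | P3 3-13 | P2 13-23 | P4 23-33 |
Completion: P1=3  P2=23  P3=13  P4=33
Turnaround (C−A): P1=2  P2=22  P3=13  P4=33

23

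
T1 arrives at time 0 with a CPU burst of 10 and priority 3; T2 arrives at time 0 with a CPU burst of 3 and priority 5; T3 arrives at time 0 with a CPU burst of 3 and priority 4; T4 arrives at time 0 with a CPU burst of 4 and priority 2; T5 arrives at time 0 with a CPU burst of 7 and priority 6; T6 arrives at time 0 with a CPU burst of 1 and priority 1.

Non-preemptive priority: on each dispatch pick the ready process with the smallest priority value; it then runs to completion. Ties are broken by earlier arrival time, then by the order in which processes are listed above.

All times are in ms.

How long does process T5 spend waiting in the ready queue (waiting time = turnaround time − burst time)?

21

Timeline: | T6 0-1 | T4 1-5 | T1 5-15 | T3 15-18 | T2 18-21 | T5 21-28 |
Completion: T1=15  T2=21  T3=18  T4=5  T5=28  T6=1
Waiting(T5) = turnaround − burst = 28 − 7 = 21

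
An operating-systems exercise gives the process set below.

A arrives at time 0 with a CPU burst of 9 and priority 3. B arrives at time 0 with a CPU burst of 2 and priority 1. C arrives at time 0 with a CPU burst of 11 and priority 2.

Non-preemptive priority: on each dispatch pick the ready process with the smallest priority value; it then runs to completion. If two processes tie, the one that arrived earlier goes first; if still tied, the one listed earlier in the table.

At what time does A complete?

Gantt: | B 0-2 | C 2-13 | A 13-22 |
Completion: A=22  B=2  C=13

22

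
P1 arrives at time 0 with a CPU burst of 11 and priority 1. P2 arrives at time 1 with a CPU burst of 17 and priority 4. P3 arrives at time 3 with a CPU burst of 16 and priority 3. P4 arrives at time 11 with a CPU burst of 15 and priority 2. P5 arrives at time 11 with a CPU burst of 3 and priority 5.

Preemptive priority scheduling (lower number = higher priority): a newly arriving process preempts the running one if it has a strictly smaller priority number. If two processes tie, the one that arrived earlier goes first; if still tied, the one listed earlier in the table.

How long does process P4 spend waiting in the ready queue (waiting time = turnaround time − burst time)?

Timeline: | P1 0-11 | P4 11-26 | P3 26-42 | P2 42-59 | P5 59-62 |
Completion: P1=11  P2=59  P3=42  P4=26  P5=62
Waiting(P4) = turnaround − burst = 15 − 15 = 0

0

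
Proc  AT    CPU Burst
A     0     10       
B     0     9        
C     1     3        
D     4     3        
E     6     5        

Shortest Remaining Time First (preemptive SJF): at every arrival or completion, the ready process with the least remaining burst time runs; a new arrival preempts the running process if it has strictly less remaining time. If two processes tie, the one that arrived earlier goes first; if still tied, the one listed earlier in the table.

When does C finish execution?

4

Schedule: | B 0-1 | C 1-4 | D 4-7 | E 7-12 | B 12-20 | A 20-30 |
Completion: A=30  B=20  C=4  D=7  E=12
Turnaround (C−A): A=30  B=20  C=3  D=3  E=6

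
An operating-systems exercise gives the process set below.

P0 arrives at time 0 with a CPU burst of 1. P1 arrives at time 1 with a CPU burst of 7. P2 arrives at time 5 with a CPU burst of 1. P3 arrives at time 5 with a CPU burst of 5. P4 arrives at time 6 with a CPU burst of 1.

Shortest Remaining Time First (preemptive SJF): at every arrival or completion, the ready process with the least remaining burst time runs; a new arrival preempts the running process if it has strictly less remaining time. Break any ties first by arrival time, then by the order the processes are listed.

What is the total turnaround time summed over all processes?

Schedule: | P0 0-1 | P1 1-5 | P2 5-6 | P4 6-7 | P1 7-10 | P3 10-15 |
Completion: P0=1  P1=10  P2=6  P3=15  P4=7
Turnaround (C−A): P0=1  P1=9  P2=1  P3=10  P4=1
Turnaround = completion − arrival: P0=1, P1=9, P2=1, P3=10, P4=1
Total turnaround = 1 + 9 + 1 + 10 + 1 = 22

22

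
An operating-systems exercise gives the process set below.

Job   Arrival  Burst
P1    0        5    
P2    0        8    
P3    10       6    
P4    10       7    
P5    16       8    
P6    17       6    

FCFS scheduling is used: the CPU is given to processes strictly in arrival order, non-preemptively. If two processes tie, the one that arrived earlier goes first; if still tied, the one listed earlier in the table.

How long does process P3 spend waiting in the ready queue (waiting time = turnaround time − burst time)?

3

Timeline: | P1 0-5 | P2 5-13 | P3 13-19 | P4 19-26 | P5 26-34 | P6 34-40 |
Completion: P1=5  P2=13  P3=19  P4=26  P5=34  P6=40
Waiting(P3) = turnaround − burst = 9 − 6 = 3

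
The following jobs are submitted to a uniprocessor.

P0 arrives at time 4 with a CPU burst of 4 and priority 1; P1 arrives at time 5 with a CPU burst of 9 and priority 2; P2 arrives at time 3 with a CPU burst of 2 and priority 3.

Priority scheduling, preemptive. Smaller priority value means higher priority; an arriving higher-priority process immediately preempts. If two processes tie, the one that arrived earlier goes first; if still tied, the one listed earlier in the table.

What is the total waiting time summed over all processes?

16

Timeline: | idle 0-3 | P2 3-4 | P0 4-8 | P1 8-17 | P2 17-18 |
Completion: P0=8  P1=17  P2=18
Turnaround (C−A): P0=4  P1=12  P2=15
Waiting = turnaround − burst: P0=0, P1=3, P2=13
Total waiting = 0 + 3 + 13 = 16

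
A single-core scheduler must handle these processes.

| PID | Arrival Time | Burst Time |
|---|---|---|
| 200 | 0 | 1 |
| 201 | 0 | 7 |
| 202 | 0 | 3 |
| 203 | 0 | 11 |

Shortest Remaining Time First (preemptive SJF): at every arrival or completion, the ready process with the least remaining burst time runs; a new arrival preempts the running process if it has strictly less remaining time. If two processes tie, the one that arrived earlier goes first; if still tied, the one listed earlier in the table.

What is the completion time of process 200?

1

Timeline: | 200 0-1 | 202 1-4 | 201 4-11 | 203 11-22 |
Completion: 200=1  201=11  202=4  203=22
Turnaround (C−A): 200=1  201=11  202=4  203=22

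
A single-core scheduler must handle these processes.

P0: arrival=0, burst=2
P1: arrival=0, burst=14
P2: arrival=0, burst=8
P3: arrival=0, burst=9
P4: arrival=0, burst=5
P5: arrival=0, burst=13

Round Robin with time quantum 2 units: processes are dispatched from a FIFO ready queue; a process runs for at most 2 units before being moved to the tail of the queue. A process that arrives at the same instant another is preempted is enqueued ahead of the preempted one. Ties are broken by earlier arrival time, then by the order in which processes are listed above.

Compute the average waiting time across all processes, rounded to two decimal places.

26.33

Timeline: | P0 0-2 | P1 2-4 | P2 4-6 | P3 6-8 | P4 8-10 | P5 10-12 | P1 12-14 | P2 14-16 | P3 16-18 | P4 18-20 | P5 20-22 | P1 22-24 | P2 24-26 | P3 26-28 | P4 28-29 | P5 29-31 | P1 31-33 | P2 33-35 | P3 35-37 | P5 37-39 | P1 39-41 | P3 41-42 | P5 42-44 | P1 44-46 | P5 46-48 | P1 48-50 | P5 50-51 |
Completion: P0=2  P1=50  P2=35  P3=42  P4=29  P5=51
Waiting times: P0=0, P1=36, P2=27, P3=33, P4=24, P5=38
Average waiting = (0+36+27+33+24+38) / 6 = 158/6 = 26.33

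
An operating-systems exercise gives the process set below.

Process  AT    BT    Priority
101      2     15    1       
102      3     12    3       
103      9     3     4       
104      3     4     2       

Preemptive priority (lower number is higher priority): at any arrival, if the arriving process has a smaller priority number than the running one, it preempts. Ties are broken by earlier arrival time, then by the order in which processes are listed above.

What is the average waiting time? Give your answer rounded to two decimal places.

Gantt: | idle 0-2 | 101 2-17 | 104 17-21 | 102 21-33 | 103 33-36 |
Completion: 101=17  102=33  103=36  104=21
Turnaround (C−A): 101=15  102=30  103=27  104=18
Waiting times: 101=0, 102=18, 103=24, 104=14
Average waiting = (0+18+24+14) / 4 = 56/4 = 14.00

14.00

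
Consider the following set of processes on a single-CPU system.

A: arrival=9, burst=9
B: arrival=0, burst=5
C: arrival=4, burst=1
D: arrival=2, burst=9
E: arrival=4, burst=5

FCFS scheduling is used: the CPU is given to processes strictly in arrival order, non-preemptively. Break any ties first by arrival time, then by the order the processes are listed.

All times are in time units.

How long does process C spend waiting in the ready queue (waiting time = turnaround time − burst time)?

Schedule: | B 0-5 | D 5-14 | C 14-15 | E 15-20 | A 20-29 |
Completion: A=29  B=5  C=15  D=14  E=20
Turnaround (C−A): A=20  B=5  C=11  D=12  E=16
Waiting(C) = turnaround − burst = 11 − 1 = 10

10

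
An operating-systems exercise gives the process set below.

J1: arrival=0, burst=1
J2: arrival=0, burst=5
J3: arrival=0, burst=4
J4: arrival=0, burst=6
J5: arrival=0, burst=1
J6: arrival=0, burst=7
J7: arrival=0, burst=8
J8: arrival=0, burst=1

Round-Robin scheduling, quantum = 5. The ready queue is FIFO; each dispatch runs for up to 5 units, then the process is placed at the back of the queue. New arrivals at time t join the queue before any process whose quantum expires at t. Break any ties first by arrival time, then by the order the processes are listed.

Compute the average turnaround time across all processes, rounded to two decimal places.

Timeline: | J1 0-1 | J2 1-6 | J3 6-10 | J4 10-15 | J5 15-16 | J6 16-21 | J7 21-26 | J8 26-27 | J4 27-28 | J6 28-30 | J7 30-33 |
Completion: J1=1  J2=6  J3=10  J4=28  J5=16  J6=30  J7=33  J8=27
Turnaround (C−A): J1=1  J2=6  J3=10  J4=28  J5=16  J6=30  J7=33  J8=27
Turnaround times: J1=1, J2=6, J3=10, J4=28, J5=16, J6=30, J7=33, J8=27
Average turnaround = (1+6+10+28+16+30+33+27) / 8 = 151/8 = 18.88

18.88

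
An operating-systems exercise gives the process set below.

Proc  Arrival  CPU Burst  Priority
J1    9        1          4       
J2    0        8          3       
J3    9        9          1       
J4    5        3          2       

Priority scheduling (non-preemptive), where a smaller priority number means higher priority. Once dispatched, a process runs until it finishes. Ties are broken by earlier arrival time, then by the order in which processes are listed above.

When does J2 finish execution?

Schedule: | J2 0-8 | J4 8-11 | J3 11-20 | J1 20-21 |
Completion: J1=21  J2=8  J3=20  J4=11
Turnaround (C−A): J1=12  J2=8  J3=11  J4=6

8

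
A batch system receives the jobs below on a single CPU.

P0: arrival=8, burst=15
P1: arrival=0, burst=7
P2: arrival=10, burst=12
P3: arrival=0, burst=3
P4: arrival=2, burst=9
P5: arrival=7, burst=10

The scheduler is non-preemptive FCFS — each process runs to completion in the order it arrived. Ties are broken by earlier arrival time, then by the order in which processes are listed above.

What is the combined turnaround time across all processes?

Schedule: | P1 0-7 | P3 7-10 | P4 10-19 | P5 19-29 | P0 29-44 | P2 44-56 |
Completion: P0=44  P1=7  P2=56  P3=10  P4=19  P5=29
Turnaround (C−A): P0=36  P1=7  P2=46  P3=10  P4=17  P5=22
Turnaround = completion − arrival: P0=36, P1=7, P2=46, P3=10, P4=17, P5=22
Total turnaround = 36 + 7 + 46 + 10 + 17 + 22 = 138

138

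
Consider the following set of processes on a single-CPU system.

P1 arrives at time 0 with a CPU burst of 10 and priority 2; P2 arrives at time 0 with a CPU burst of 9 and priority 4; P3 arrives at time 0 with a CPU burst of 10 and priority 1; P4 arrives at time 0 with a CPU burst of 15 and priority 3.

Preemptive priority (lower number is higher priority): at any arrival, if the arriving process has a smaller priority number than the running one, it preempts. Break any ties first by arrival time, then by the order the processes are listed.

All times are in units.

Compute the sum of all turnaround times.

109

Timeline: | P3 0-10 | P1 10-20 | P4 20-35 | P2 35-44 |
Completion: P1=20  P2=44  P3=10  P4=35
Turnaround = completion − arrival: P1=20, P2=44, P3=10, P4=35
Total turnaround = 20 + 44 + 10 + 35 = 109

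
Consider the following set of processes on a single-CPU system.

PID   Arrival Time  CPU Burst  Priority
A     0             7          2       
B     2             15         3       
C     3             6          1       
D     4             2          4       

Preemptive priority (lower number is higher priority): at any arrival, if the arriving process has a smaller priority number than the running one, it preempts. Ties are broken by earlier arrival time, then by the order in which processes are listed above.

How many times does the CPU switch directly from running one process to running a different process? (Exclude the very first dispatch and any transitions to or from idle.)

4

Schedule: | A 0-3 | C 3-9 | A 9-13 | B 13-28 | D 28-30 |
Completion: A=13  B=28  C=9  D=30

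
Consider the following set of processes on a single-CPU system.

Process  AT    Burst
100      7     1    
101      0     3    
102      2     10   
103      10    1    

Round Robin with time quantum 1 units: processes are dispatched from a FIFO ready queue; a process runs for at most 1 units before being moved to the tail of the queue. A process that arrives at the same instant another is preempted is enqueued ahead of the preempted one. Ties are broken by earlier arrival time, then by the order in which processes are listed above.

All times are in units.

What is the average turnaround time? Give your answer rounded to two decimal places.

Gantt: | 101 0-2 | 102 2-3 | 101 3-4 | 102 4-7 | 100 7-8 | 102 8-10 | 103 10-11 | 102 11-15 |
Completion: 100=8  101=4  102=15  103=11
Turnaround (C−A): 100=1  101=4  102=13  103=1
Turnaround times: 100=1, 101=4, 102=13, 103=1
Average turnaround = (1+4+13+1) / 4 = 19/4 = 4.75

4.75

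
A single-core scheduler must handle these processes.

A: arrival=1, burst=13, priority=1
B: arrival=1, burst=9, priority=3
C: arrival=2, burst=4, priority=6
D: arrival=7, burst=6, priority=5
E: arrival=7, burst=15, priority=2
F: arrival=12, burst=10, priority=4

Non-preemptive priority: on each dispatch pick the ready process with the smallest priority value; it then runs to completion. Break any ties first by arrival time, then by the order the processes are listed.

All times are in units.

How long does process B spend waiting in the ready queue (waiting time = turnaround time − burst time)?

Timeline: | idle 0-1 | A 1-14 | E 14-29 | B 29-38 | F 38-48 | D 48-54 | C 54-58 |
Completion: A=14  B=38  C=58  D=54  E=29  F=48
Turnaround (C−A): A=13  B=37  C=56  D=47  E=22  F=36
Waiting(B) = turnaround − burst = 37 − 9 = 28

28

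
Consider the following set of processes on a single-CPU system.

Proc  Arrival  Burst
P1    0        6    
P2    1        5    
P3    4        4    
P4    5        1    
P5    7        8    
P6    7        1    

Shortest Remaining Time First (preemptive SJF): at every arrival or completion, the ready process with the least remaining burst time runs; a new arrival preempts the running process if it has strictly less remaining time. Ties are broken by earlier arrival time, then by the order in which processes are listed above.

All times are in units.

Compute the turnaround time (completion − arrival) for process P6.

Timeline: | P1 0-6 | P4 6-7 | P6 7-8 | P3 8-12 | P2 12-17 | P5 17-25 |
Completion: P1=6  P2=17  P3=12  P4=7  P5=25  P6=8
Turnaround(P6) = completion − arrival = 8 − 7 = 1

1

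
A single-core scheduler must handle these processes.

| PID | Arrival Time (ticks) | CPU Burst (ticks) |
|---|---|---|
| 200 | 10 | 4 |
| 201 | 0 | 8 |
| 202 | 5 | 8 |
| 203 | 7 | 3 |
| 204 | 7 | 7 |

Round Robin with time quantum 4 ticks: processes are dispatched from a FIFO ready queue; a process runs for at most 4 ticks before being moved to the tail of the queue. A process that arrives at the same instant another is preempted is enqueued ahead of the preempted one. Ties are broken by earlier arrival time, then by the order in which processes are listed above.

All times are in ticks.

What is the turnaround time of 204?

23

Timeline: | 201 0-8 | 202 8-12 | 203 12-15 | 204 15-19 | 200 19-23 | 202 23-27 | 204 27-30 |
Completion: 200=23  201=8  202=27  203=15  204=30
Turnaround(204) = completion − arrival = 30 − 7 = 23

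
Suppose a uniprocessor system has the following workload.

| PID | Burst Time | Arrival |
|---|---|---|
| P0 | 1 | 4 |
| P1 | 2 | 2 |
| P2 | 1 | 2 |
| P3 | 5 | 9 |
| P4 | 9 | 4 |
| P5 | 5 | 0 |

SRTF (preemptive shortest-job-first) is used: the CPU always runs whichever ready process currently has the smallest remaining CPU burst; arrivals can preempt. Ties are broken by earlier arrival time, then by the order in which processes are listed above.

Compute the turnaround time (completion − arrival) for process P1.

Timeline: | P5 0-2 | P2 2-3 | P1 3-5 | P0 5-6 | P5 6-9 | P3 9-14 | P4 14-23 |
Completion: P0=6  P1=5  P2=3  P3=14  P4=23  P5=9
Turnaround(P1) = completion − arrival = 5 − 2 = 3

3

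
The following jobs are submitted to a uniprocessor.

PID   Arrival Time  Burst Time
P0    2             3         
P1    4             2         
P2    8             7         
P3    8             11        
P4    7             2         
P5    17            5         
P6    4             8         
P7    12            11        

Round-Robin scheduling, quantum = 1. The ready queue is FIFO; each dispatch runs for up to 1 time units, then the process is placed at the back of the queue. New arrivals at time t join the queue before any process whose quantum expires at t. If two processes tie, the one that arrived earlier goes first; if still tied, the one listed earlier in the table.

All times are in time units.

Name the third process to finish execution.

P4

Gantt: | idle 0-2 | P0 2-4 | P1 4-5 | P6 5-6 | P0 6-7 | P1 7-8 | P6 8-9 | P4 9-10 | P2 10-11 | P3 11-12 | P6 12-13 | P4 13-14 | P2 14-15 | P7 15-16 | P3 16-17 | P6 17-18 | P2 18-19 | P7 19-20 | P5 20-21 | P3 21-22 | P6 22-23 | P2 23-24 | P7 24-25 | P5 25-26 | P3 26-27 | P6 27-28 | P2 28-29 | P7 29-30 | P5 30-31 | P3 31-32 | P6 32-33 | P2 33-34 | P7 34-35 | P5 35-36 | P3 36-37 | P6 37-38 | P2 38-39 | P7 39-40 | P5 40-41 | P3 41-42 | P7 42-43 | P3 43-44 | P7 44-45 | P3 45-46 | P7 46-47 | P3 47-48 | P7 48-49 | P3 49-50 | P7 50-51 |
Completion: P0=7  P1=8  P2=39  P3=50  P4=14  P5=41  P6=38  P7=51
Finish order: P0 → P1 → P4 → P6 → P2 → P5 → P3 → P7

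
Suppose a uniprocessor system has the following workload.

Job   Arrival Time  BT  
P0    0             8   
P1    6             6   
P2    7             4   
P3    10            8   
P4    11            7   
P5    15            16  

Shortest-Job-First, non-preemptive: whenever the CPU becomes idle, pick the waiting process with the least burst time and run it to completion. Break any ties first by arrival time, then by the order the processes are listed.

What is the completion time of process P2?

Schedule: | P0 0-8 | P2 8-12 | P1 12-18 | P4 18-25 | P3 25-33 | P5 33-49 |
Completion: P0=8  P1=18  P2=12  P3=33  P4=25  P5=49
Turnaround (C−A): P0=8  P1=12  P2=5  P3=23  P4=14  P5=34

12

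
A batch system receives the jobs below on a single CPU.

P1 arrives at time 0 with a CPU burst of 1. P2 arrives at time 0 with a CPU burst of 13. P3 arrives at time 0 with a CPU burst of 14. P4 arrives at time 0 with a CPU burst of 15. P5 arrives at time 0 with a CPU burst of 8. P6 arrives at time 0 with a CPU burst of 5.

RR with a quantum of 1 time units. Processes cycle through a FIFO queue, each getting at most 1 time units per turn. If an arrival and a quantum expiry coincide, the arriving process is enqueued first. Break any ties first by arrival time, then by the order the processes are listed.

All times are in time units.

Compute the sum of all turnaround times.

Gantt: | P1 0-1 | P2 1-2 | P3 2-3 | P4 3-4 | P5 4-5 | P6 5-6 | P2 6-7 | P3 7-8 | P4 8-9 | P5 9-10 | P6 10-11 | P2 11-12 | P3 12-13 | P4 13-14 | P5 14-15 | P6 15-16 | P2 16-17 | P3 17-18 | P4 18-19 | P5 19-20 | P6 20-21 | P2 21-22 | P3 22-23 | P4 23-24 | P5 24-25 | P6 25-26 | P2 26-27 | P3 27-28 | P4 28-29 | P5 29-30 | P2 30-31 | P3 31-32 | P4 32-33 | P5 33-34 | P2 34-35 | P3 35-36 | P4 36-37 | P5 37-38 | P2 38-39 | P3 39-40 | P4 40-41 | P2 41-42 | P3 42-43 | P4 43-44 | P2 44-45 | P3 45-46 | P4 46-47 | P2 47-48 | P3 48-49 | P4 49-50 | P2 50-51 | P3 51-52 | P4 52-53 | P3 53-54 | P4 54-56 |
Completion: P1=1  P2=51  P3=54  P4=56  P5=38  P6=26
Turnaround (C−A): P1=1  P2=51  P3=54  P4=56  P5=38  P6=26
Turnaround = completion − arrival: P1=1, P2=51, P3=54, P4=56, P5=38, P6=26
Total turnaround = 1 + 51 + 54 + 56 + 38 + 26 = 226

226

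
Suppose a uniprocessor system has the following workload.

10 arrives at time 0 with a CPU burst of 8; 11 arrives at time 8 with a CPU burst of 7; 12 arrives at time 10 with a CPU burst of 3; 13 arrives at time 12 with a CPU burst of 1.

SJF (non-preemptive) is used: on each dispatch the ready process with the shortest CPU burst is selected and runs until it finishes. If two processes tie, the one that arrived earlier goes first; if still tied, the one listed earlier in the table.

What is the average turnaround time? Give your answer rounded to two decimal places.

Gantt: | 10 0-8 | 11 8-15 | 13 15-16 | 12 16-19 |
Completion: 10=8  11=15  12=19  13=16
Turnaround times: 10=8, 11=7, 12=9, 13=4
Average turnaround = (8+7+9+4) / 4 = 28/4 = 7.00

7.00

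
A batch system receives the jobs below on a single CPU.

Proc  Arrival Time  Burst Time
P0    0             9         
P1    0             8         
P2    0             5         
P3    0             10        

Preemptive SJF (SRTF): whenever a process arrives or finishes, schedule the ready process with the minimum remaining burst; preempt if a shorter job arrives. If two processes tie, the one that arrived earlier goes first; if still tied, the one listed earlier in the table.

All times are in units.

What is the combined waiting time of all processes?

Schedule: | P2 0-5 | P1 5-13 | P0 13-22 | P3 22-32 |
Completion: P0=22  P1=13  P2=5  P3=32
Waiting = turnaround − burst: P0=13, P1=5, P2=0, P3=22
Total waiting = 13 + 5 + 0 + 22 = 40

40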